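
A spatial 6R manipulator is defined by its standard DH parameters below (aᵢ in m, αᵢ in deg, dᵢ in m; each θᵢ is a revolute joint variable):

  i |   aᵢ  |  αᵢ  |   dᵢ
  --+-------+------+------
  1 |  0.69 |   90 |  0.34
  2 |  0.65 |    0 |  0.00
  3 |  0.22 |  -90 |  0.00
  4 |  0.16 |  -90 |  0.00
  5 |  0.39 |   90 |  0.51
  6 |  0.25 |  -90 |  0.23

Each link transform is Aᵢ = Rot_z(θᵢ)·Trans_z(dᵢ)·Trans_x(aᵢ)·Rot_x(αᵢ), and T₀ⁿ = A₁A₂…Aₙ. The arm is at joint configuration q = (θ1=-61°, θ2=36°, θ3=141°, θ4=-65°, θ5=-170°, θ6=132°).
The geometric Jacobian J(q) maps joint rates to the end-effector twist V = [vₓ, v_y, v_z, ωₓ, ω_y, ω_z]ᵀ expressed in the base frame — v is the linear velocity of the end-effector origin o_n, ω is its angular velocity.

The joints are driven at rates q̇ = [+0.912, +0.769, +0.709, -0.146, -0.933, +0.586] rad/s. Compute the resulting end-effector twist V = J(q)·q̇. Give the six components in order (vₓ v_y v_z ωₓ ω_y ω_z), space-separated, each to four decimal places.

-0.5140 0.9232 -0.5096 -1.1083 -1.6722 1.5876

o_n = [0.5386, -0.1796, 0.9520]
J₁: ẑ×o_n = [0.1796, 0.5386, -0.0000], ω = ẑ
J2: z=[-0.8746, -0.4848, 0.0000] o=[0.3345, -0.6035, 0.3400] → [-0.2967, 0.5352, -0.2718, -0.8746, -0.4848, 0.0000]
J3: z=[-0.8746, -0.4848, 0.0000] o=[0.5895, -1.0634, 0.7221] → [-0.1115, 0.2011, -0.7977, -0.8746, -0.4848, 0.0000]
J4: z=[-0.0254, 0.0458, -0.9986] o=[0.4829, -0.8713, 0.7336] → [0.7008, -0.0500, -0.0201, -0.0254, 0.0458, -0.9986]
J5: z=[-0.0692, 0.9965, 0.0474] o=[0.3234, -0.8825, 0.7371] → [0.1807, 0.0251, -0.2631, -0.0692, 0.9965, 0.0474]
J6: z=[0.1982, -0.0329, 0.9796] o=[0.6694, -0.3442, 0.6852] → [-0.1701, -0.1810, 0.0283, 0.1982, -0.0329, 0.9796]
V = J·q̇ = [-0.5140, 0.9232, -0.5096, -1.1083, -1.6722, 1.5876]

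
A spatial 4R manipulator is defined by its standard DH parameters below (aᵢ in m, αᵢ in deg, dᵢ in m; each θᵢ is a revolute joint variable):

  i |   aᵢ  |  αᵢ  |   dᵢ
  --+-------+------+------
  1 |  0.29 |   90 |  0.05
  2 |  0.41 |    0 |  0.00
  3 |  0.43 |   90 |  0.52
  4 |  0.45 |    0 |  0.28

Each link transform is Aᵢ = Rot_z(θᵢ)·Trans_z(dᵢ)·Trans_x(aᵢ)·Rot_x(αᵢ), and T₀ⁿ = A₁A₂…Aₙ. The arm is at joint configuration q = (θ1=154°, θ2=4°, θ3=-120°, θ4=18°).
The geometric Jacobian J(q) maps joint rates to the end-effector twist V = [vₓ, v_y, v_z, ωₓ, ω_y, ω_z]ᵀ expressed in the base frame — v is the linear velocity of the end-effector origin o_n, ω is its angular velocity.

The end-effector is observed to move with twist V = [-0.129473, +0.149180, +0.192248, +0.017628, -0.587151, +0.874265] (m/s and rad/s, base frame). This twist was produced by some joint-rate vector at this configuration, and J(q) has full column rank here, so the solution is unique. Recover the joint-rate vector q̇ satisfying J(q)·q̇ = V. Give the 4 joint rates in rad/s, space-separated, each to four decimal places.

0.7410 -0.4210 -0.0990 0.3040

o_n = [0.2249, 0.6236, -0.5698]
J₁: ẑ×o_n = [-0.6236, 0.2249, 0.0000], ω = ẑ
J2: z=[0.4384, 0.8988, 0.0000] o=[-0.2607, 0.1271, 0.0500] → [-0.5571, 0.2717, -0.2188, 0.4384, 0.8988, 0.0000]
J3: z=[0.4384, 0.8988, 0.0000] o=[-0.6283, 0.3064, 0.0786] → [-0.5828, 0.2842, -0.6278, 0.4384, 0.8988, 0.0000]
J4: z=[0.8078, -0.3940, 0.4384] o=[-0.2309, 0.6912, -0.3079] → [0.1328, 0.4114, 0.1250, 0.8078, -0.3940, 0.4384]
q̇ = J⁺·V = [0.7410, -0.4210, -0.0990, 0.3040]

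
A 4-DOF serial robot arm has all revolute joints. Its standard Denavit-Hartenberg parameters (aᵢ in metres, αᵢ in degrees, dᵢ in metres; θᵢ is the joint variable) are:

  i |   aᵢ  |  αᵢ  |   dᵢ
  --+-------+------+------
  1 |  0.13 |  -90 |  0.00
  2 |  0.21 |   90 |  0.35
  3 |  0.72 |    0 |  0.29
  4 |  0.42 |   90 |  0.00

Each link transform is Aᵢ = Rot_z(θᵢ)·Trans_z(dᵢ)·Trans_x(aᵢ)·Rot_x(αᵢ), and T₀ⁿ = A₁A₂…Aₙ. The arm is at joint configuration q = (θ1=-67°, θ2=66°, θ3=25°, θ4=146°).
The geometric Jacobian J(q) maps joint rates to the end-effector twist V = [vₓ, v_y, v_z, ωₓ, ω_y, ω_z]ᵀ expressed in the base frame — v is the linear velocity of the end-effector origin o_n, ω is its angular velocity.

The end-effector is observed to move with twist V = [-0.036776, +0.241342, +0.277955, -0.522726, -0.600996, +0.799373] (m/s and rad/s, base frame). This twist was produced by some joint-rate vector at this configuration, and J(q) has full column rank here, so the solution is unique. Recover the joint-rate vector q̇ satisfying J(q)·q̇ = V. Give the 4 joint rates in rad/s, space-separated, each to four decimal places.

0.6440 -0.7160 -0.2340 0.6160

o_n = [0.8882, -0.2498, -0.2911]
J₁: ẑ×o_n = [0.2498, 0.8882, -0.0000], ω = ẑ
J2: z=[0.9205, 0.3907, 0.0000] o=[0.0508, -0.1197, 0.0000] → [-0.1137, 0.2679, -0.4470, 0.9205, 0.3907, 0.0000]
J3: z=[0.3570, -0.8409, 0.4067] o=[0.4063, -0.0615, -0.1918] → [0.1600, 0.2314, 0.3380, 0.3570, -0.8409, 0.4067]
J4: z=[0.3570, -0.8409, 0.4067] o=[0.8937, -0.4308, -0.6700] → [-0.3923, -0.1375, 0.0600, 0.3570, -0.8409, 0.4067]
q̇ = J⁺·V = [0.6440, -0.7160, -0.2340, 0.6160]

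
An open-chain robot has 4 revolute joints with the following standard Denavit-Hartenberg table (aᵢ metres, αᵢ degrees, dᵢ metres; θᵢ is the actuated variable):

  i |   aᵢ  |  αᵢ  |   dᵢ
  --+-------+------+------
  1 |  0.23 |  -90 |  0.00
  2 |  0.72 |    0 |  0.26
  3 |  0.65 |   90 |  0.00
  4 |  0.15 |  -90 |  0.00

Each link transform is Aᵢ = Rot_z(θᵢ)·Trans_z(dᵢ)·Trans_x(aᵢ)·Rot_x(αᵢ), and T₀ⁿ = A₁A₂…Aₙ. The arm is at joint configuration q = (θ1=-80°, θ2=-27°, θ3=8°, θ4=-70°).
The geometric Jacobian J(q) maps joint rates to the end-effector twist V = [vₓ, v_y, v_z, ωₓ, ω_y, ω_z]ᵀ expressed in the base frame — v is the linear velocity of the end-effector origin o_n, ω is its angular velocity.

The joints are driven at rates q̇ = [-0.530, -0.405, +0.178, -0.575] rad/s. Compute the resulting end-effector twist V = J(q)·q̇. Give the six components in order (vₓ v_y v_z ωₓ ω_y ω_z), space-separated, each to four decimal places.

o_n = [0.3837, -1.4906, 0.5552]
J₁: ẑ×o_n = [1.4906, 0.3837, -0.0000], ω = ẑ
J2: z=[0.9848, 0.1736, 0.0000] o=[0.0399, -0.2265, 0.0000] → [0.0964, -0.5468, -1.3046, 0.9848, 0.1736, 0.0000]
J3: z=[0.9848, 0.1736, 0.0000] o=[0.4074, -0.8131, 0.3269] → [0.0396, -0.2249, -0.6631, 0.9848, 0.1736, 0.0000]
J4: z=[-0.0565, 0.3206, 0.9455] o=[0.5141, -1.4184, 0.5385] → [0.0737, -0.1223, 0.0459, -0.0565, 0.3206, 0.9455]
V = J·q̇ = [-0.8644, 0.0484, 0.3840, -0.1910, -0.2238, -1.0737]

-0.8644 0.0484 0.3840 -0.1910 -0.2238 -1.0737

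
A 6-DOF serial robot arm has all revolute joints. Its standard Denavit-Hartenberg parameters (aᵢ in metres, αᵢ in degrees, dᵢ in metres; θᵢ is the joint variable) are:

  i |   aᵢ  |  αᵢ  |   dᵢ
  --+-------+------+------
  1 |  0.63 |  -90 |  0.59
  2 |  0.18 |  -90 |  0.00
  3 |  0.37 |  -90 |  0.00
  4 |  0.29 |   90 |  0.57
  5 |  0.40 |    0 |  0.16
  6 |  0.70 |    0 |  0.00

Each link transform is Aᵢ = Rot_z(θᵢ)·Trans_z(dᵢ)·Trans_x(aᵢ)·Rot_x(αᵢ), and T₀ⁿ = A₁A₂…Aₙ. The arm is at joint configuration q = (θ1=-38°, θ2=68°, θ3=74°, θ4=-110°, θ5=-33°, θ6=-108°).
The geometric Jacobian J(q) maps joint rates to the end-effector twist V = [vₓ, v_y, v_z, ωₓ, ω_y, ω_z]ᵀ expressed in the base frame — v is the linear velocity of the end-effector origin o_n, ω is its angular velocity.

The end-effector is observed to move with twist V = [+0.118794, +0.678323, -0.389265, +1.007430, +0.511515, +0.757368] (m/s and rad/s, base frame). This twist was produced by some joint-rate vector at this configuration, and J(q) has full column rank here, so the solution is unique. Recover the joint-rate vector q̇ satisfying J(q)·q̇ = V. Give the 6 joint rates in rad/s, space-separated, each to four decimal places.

o_n = [0.4758, -0.5748, 0.2871]
J₁: ẑ×o_n = [0.5748, 0.4758, -0.0000], ω = ẑ
J2: z=[0.6157, 0.7880, 0.0000] o=[0.4964, -0.3879, 0.5900] → [-0.2387, 0.1865, -0.0988, 0.6157, 0.7880, 0.0000]
J3: z=[-0.7306, 0.5708, -0.3746] o=[0.5496, -0.4294, 0.4231] → [-0.1321, -0.0717, 0.1483, -0.7306, 0.5708, -0.3746]
J4: z=[-0.4535, 0.0045, 0.8913] o=[0.3607, -0.7332, 0.3285] → [-0.1414, 0.0838, -0.0723, -0.4535, 0.0045, 0.8913]
J5: z=[0.7296, 0.5763, 0.3683] o=[-0.0462, -0.4936, 0.7598] → [-0.2425, 0.5371, -0.3601, 0.7296, 0.5763, 0.3683]
J6: z=[0.7296, 0.5763, 0.3683] o=[-0.0025, -0.1282, 0.5358] → [0.0211, 0.3576, -0.6014, 0.7296, 0.5763, 0.3683]
q̇ = J⁺·V = [0.4740, 0.2720, -0.2790, -0.1270, 0.6080, 0.1850]

0.4740 0.2720 -0.2790 -0.1270 0.6080 0.1850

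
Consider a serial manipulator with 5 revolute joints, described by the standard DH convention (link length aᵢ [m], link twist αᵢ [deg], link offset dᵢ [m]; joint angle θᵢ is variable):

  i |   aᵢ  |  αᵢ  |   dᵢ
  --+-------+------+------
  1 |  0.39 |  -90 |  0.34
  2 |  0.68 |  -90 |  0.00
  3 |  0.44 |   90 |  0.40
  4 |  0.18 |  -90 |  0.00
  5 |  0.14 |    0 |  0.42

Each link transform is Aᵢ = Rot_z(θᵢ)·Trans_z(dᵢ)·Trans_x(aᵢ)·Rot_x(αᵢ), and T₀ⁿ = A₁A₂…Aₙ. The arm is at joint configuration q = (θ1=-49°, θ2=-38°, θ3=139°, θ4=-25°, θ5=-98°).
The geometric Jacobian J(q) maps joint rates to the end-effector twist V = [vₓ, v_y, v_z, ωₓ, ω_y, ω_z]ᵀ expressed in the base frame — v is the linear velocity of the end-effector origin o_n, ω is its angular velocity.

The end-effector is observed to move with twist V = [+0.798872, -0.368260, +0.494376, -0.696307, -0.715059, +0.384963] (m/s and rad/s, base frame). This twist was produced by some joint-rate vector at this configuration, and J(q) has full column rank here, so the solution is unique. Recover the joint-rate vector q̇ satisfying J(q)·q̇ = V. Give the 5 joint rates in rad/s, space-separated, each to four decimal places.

0.5280 -0.6820 -0.3130 0.2210 0.5260

o_n = [0.1879, -1.1386, -0.1016]
J₁: ẑ×o_n = [1.1386, 0.1879, -0.0000], ω = ẑ
J2: z=[0.7547, 0.6561, 0.0000] o=[0.2559, -0.2943, 0.3400] → [-0.2897, 0.3333, -0.5926, 0.7547, 0.6561, 0.0000]
J3: z=[0.4039, -0.4646, -0.7880] o=[0.6074, -0.6987, 0.7586] → [0.0531, 0.6780, -0.3726, 0.4039, -0.4646, -0.7880]
J4: z=[-0.2304, -0.8853, 0.4039] o=[0.3794, -0.8765, 0.2390] → [0.4074, -0.1558, -0.1092, -0.2304, -0.8853, 0.4039]
J5: z=[-0.0081, -0.4133, -0.9105] o=[0.2043, -0.8381, 0.2231] → [-0.1394, 0.0123, -0.0043, -0.0081, -0.4133, -0.9105]
q̇ = J⁺·V = [0.5280, -0.6820, -0.3130, 0.2210, 0.5260]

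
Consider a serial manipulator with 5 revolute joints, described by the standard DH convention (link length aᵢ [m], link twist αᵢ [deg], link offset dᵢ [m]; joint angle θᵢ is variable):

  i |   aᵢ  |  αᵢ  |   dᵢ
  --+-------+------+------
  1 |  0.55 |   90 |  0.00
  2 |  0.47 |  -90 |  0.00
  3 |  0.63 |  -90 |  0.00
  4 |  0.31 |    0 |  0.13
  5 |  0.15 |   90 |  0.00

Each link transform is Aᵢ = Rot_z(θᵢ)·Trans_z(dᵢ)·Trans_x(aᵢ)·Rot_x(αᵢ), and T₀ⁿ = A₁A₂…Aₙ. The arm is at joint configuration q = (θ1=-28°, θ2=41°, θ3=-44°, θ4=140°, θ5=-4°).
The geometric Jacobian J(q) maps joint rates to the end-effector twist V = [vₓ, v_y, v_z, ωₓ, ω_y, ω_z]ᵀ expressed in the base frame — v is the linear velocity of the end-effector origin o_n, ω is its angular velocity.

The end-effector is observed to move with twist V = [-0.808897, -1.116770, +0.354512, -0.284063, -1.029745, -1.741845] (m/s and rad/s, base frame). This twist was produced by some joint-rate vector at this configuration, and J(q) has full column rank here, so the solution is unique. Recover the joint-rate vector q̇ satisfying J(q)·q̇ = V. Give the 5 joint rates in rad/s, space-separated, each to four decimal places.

-0.7860 0.5750 -0.8740 -0.1320 -0.5180

o_n = [1.1223, -0.7147, 0.2729]
J₁: ẑ×o_n = [0.7147, 1.1223, -0.0000], ω = ẑ
J2: z=[-0.4695, -0.8829, 0.0000] o=[0.4856, -0.2582, 0.0000] → [-0.2409, 0.1281, 0.7765, -0.4695, -0.8829, 0.0000]
J3: z=[-0.5793, 0.3080, 0.7547] o=[0.7988, -0.4247, 0.3083] → [0.2080, 0.2236, 0.0684, -0.5793, 0.3080, 0.7547]
J4: z=[0.8006, 0.3890, 0.4557] o=[0.8953, -0.9717, 0.6057] → [-0.2466, 0.3698, 0.1174, 0.8006, 0.3890, 0.4557]
J5: z=[0.8006, 0.3890, 0.4557] o=[1.0785, -0.7763, 0.4025] → [-0.0785, 0.1237, 0.0323, 0.8006, 0.3890, 0.4557]
q̇ = J⁺·V = [-0.7860, 0.5750, -0.8740, -0.1320, -0.5180]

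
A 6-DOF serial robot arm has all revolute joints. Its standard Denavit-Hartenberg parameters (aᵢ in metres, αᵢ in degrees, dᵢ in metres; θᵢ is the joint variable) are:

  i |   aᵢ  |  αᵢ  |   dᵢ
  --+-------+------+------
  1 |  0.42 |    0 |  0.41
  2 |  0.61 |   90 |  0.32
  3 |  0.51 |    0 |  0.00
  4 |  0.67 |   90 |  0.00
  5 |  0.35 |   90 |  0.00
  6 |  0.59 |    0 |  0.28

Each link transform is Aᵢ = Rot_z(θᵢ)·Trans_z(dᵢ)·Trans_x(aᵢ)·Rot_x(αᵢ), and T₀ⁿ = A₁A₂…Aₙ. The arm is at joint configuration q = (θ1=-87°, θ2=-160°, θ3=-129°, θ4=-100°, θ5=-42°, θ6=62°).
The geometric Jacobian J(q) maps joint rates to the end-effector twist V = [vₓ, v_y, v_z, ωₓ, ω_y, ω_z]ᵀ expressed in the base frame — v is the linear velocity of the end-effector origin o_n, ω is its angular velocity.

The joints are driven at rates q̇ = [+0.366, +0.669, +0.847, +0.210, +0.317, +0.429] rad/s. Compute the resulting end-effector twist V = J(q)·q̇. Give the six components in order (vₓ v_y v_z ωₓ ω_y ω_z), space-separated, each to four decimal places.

o_n = [-0.5791, -0.6095, 1.3913]
J₁: ẑ×o_n = [0.6095, -0.5791, 0.0000], ω = ẑ
J2: z=[0.0000, 0.0000, 1.0000] o=[0.0220, -0.4194, 0.4100] → [0.1901, -0.6011, 0.0000, 0.0000, 0.0000, 1.0000]
J3: z=[0.9205, 0.3907, 0.0000] o=[-0.2164, 0.1421, 0.7300] → [0.2584, -0.6088, -0.5501, 0.9205, 0.3907, 0.0000]
J4: z=[0.9205, 0.3907, 0.0000] o=[-0.0910, -0.1534, 0.3337] → [0.4133, -0.9736, -0.2292, 0.9205, 0.3907, 0.0000]
J5: z=[-0.2949, 0.6947, 0.6561] o=[0.0808, -0.5580, 0.8393] → [0.4173, -0.2702, 0.4737, -0.2949, 0.6947, 0.6561]
J6: z=[-0.8556, 0.1137, -0.5050] o=[-0.0681, -0.8066, 1.0356] → [0.1399, 0.5624, -0.1105, -0.8556, 0.1137, -0.5050]
V = J·q̇ = [0.8483, -1.1786, -0.4113, 0.5124, 0.6820, 1.0263]

0.8483 -1.1786 -0.4113 0.5124 0.6820 1.0263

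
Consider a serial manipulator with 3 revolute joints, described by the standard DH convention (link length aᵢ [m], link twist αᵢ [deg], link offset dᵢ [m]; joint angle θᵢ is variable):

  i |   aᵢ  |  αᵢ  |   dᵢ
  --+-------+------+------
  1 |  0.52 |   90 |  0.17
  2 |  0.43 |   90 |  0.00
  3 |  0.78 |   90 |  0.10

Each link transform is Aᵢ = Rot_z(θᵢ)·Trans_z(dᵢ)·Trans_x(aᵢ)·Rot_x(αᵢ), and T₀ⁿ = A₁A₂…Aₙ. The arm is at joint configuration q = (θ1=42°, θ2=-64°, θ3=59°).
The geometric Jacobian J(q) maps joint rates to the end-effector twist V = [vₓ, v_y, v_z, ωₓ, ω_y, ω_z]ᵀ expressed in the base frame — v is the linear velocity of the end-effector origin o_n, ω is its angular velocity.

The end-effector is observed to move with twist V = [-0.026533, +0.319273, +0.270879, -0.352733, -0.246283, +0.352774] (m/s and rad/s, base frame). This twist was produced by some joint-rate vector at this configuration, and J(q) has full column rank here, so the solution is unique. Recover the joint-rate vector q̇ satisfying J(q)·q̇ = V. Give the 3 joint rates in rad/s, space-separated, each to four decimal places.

o_n = [1.0380, 0.0349, -0.6214]
J₁: ẑ×o_n = [-0.0349, 1.0380, 0.0000], ω = ẑ
J2: z=[0.6691, -0.7431, 0.0000] o=[0.3864, 0.3479, 0.1700] → [0.5881, 0.5295, 0.2747, 0.6691, -0.7431, 0.0000]
J3: z=[-0.6679, -0.6014, -0.4384] o=[0.5265, 0.4741, -0.2165] → [0.0510, -0.4947, 0.6009, -0.6679, -0.6014, -0.4384]
q̇ = J⁺·V = [0.5610, -0.0530, 0.4750]

0.5610 -0.0530 0.4750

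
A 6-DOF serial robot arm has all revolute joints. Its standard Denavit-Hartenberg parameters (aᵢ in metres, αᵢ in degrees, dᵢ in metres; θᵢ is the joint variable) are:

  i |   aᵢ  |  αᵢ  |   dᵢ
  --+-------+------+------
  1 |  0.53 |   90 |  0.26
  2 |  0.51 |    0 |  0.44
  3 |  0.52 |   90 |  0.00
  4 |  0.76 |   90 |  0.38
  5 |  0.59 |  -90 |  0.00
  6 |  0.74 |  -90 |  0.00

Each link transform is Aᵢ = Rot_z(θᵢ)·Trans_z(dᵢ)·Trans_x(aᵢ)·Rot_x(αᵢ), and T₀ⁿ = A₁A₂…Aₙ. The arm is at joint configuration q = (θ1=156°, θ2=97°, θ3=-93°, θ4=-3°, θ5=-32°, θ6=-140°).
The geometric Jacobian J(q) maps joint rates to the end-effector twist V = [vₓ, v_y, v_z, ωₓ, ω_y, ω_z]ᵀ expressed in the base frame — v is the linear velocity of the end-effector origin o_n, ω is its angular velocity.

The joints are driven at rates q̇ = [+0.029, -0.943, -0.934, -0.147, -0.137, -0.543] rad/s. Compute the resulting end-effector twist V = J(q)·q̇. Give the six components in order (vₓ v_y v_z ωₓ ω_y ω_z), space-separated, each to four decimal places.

0.3532 0.0146 -2.5278 -0.4076 -1.7069 0.6155

o_n = [-1.6424, 0.6482, 0.4882]
J₁: ẑ×o_n = [-0.6482, -1.6424, 0.0000], ω = ẑ
J2: z=[0.4067, 0.9135, 0.0000] o=[-0.4842, 0.2156, 0.2600] → [0.2085, -0.0928, 1.2340, 0.4067, 0.9135, 0.0000]
J3: z=[0.4067, 0.9135, 0.0000] o=[-0.2484, 0.5923, 0.7662] → [-0.2540, 0.1131, 1.2962, 0.4067, 0.9135, 0.0000]
J4: z=[-0.0637, 0.0284, -0.9976] o=[-0.7223, 0.8032, 0.8025] → [-0.1635, 0.8978, 0.0360, -0.0637, 0.0284, -0.9976]
J5: z=[-0.3585, -0.9335, -0.0037] o=[-1.4544, 1.0856, 0.4763] → [-0.0127, 0.0049, -0.0187, -0.3585, -0.9335, -0.0037]
J6: z=[-0.5476, 0.2134, -0.8091] o=[-1.9004, 1.2556, 0.8231] → [-0.5628, -0.3922, 0.2775, -0.5476, 0.2134, -0.8091]
V = J·q̇ = [0.3532, 0.0146, -2.5278, -0.4076, -1.7069, 0.6155]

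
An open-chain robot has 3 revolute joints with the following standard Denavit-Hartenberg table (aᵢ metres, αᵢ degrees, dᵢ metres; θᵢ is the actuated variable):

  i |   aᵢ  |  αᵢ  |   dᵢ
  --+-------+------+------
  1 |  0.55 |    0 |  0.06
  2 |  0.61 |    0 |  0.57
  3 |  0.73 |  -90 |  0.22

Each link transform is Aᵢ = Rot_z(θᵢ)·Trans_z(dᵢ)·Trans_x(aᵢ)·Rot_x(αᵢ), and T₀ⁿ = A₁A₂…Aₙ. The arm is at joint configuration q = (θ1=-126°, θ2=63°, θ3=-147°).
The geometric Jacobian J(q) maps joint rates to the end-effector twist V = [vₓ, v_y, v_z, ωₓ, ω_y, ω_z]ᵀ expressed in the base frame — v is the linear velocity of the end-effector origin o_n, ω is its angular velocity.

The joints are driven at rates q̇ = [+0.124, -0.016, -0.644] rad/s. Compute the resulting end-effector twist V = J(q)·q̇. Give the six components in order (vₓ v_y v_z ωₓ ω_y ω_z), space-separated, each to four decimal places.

0.3095 0.3287 0.0000 0.0000 0.0000 -0.5360

o_n = [-0.6785, -0.6235, 0.8500]
J₁: ẑ×o_n = [0.6235, -0.6785, 0.0000], ω = ẑ
J2: z=[0.0000, 0.0000, 1.0000] o=[-0.3233, -0.4450, 0.0600] → [0.1785, -0.3553, 0.0000, 0.0000, 0.0000, 1.0000]
J3: z=[0.0000, 0.0000, 1.0000] o=[-0.0463, -0.9885, 0.6300] → [-0.3650, -0.6322, 0.0000, 0.0000, 0.0000, 1.0000]
V = J·q̇ = [0.3095, 0.3287, 0.0000, 0.0000, 0.0000, -0.5360]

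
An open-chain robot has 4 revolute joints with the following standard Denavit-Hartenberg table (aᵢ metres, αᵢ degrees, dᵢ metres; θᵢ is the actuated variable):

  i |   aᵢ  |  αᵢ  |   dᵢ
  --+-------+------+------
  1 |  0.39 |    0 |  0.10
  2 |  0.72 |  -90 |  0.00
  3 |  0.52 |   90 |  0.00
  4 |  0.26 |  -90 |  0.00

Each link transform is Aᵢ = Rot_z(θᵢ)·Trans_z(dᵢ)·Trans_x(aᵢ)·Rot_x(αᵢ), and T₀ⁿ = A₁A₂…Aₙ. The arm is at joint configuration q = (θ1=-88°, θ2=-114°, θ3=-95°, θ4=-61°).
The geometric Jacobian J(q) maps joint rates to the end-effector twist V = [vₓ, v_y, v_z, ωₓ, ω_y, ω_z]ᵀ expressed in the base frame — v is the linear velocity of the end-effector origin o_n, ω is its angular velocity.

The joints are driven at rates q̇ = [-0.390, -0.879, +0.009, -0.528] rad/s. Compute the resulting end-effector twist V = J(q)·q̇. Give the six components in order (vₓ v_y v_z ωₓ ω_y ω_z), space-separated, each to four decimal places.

0.4409 0.7353 -0.1191 -0.4911 0.1887 -1.2230

o_n = [-0.5166, 0.0697, 0.7436]
J₁: ẑ×o_n = [-0.0697, -0.5166, 0.0000], ω = ẑ
J2: z=[0.0000, 0.0000, 1.0000] o=[0.0136, -0.3898, 0.1000] → [-0.4595, -0.5302, 0.0000, 0.0000, 0.0000, 1.0000]
J3: z=[-0.3746, -0.9272, 0.0000] o=[-0.6540, -0.1200, 0.1000] → [-0.5967, 0.2411, 0.0563, -0.3746, -0.9272, 0.0000]
J4: z=[0.9237, -0.3732, -0.0872] o=[-0.6119, -0.1370, 0.6180] → [-0.0288, -0.1243, 0.2265, 0.9237, -0.3732, -0.0872]
V = J·q̇ = [0.4409, 0.7353, -0.1191, -0.4911, 0.1887, -1.2230]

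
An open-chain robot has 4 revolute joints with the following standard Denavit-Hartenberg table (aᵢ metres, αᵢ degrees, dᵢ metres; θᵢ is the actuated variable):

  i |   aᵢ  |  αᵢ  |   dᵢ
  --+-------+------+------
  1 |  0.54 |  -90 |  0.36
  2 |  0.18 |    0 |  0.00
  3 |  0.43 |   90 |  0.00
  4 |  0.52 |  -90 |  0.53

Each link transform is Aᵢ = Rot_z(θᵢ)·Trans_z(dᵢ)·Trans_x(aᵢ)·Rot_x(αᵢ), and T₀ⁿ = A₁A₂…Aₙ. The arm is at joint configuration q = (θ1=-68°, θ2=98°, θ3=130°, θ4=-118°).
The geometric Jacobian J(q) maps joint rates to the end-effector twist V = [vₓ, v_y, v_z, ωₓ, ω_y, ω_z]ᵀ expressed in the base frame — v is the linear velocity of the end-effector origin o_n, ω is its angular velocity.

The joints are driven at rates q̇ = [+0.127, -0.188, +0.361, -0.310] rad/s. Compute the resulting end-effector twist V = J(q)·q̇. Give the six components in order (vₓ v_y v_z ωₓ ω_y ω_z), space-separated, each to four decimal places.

o_n = [-0.4269, -0.1689, -0.0348]
J₁: ẑ×o_n = [0.1689, -0.4269, 0.0000], ω = ẑ
J2: z=[0.9272, 0.3746, 0.0000] o=[0.2023, -0.5007, 0.3600] → [-0.1479, 0.3660, 0.5433, 0.9272, 0.3746, 0.0000]
J3: z=[0.9272, 0.3746, 0.0000] o=[0.1929, -0.4775, 0.1818] → [-0.0811, 0.2007, 0.5182, 0.9272, 0.3746, 0.0000]
J4: z=[-0.2784, 0.6890, -0.6691] o=[0.0851, -0.2107, 0.5013] → [-0.3414, 0.1934, 0.3412, -0.2784, 0.6890, -0.6691]
V = J·q̇ = [0.1258, -0.1105, -0.0208, 0.2467, -0.1488, 0.3344]

0.1258 -0.1105 -0.0208 0.2467 -0.1488 0.3344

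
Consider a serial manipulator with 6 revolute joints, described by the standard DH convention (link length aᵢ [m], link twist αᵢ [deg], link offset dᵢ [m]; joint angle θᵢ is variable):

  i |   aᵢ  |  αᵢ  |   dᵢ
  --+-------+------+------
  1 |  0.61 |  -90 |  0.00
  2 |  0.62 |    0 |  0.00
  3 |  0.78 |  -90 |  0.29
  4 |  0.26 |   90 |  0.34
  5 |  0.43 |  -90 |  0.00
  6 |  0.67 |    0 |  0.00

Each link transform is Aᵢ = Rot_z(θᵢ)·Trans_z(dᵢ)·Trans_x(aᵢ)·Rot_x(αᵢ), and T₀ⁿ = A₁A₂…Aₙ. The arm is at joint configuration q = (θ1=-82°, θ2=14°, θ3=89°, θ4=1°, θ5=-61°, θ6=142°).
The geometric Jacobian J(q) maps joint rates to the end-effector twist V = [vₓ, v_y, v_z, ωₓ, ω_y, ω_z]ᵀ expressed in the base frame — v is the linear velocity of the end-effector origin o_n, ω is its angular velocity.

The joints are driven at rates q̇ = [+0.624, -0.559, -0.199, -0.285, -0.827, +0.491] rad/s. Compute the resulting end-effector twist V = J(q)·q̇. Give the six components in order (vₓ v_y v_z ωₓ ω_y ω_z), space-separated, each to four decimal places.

0.7519 -0.4853 -0.1908 -1.5835 -0.1745 0.2091

o_n = [-0.0449, -0.5871, -1.0143]
J₁: ẑ×o_n = [0.5871, -0.0449, 0.0000], ω = ẑ
J2: z=[0.9903, 0.1392, 0.0000] o=[0.0849, -0.6041, 0.0000] → [-0.1412, 1.0044, 0.0348, 0.9903, 0.1392, 0.0000]
J3: z=[0.9903, 0.1392, 0.0000] o=[0.1686, -1.1998, -0.1500] → [-0.1203, 0.8559, 0.6364, 0.9903, 0.1392, 0.0000]
J4: z=[-0.1356, 0.9649, 0.2250] o=[0.4314, -0.9857, -0.9100] → [-0.1902, -0.1213, 0.4055, -0.1356, 0.9649, 0.2250]
J5: z=[0.9896, 0.1430, -0.0170] o=[0.3726, -0.6003, -1.0868] → [0.0106, -0.0647, 0.0728, 0.9896, 0.1430, -0.0170]
J6: z=[-0.1082, 0.6605, -0.7430] o=[0.4135, -0.9173, -1.3745] → [0.4833, 0.3796, 0.2670, -0.1082, 0.6605, -0.7430]
V = J·q̇ = [0.7519, -0.4853, -0.1908, -1.5835, -0.1745, 0.2091]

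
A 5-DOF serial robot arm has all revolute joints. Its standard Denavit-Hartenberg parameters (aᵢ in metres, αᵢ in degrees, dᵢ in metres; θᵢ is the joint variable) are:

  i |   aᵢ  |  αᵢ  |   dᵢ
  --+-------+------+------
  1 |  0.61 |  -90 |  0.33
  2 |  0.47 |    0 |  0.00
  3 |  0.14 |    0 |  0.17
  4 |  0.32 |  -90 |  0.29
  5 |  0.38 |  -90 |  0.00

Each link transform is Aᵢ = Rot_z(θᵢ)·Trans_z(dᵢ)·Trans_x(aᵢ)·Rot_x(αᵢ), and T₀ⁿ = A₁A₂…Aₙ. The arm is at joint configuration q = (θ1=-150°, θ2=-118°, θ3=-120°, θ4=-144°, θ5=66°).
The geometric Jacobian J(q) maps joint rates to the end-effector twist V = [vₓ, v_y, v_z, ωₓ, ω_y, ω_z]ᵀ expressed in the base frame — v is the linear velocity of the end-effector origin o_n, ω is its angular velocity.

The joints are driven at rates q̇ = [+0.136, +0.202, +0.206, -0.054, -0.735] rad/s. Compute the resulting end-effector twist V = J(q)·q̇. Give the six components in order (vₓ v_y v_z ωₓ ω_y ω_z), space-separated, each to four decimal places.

o_n = [-0.5976, -0.4753, 0.8040]
J₁: ẑ×o_n = [0.4753, -0.5976, 0.0000], ω = ẑ
J2: z=[0.5000, -0.8660, 0.0000] o=[-0.5283, -0.3050, 0.3300] → [-0.4105, -0.2370, -0.1452, 0.5000, -0.8660, 0.0000]
J3: z=[0.5000, -0.8660, 0.0000] o=[-0.3372, -0.1947, 0.7450] → [-0.0511, -0.0295, -0.3658, 0.5000, -0.8660, 0.0000]
J4: z=[0.5000, -0.8660, 0.0000] o=[-0.1879, -0.3048, 0.6263] → [-0.1540, -0.0889, -0.4400, 0.5000, -0.8660, 0.0000]
J5: z=[-0.3244, -0.1873, -0.9272] o=[-0.2999, -0.7043, 0.7461] → [0.2015, 0.2948, -0.1300, -0.3244, -0.1873, -0.9272]
V = J·q̇ = [-0.1686, -0.3471, 0.0147, 0.4154, -0.1689, 0.8175]

-0.1686 -0.3471 0.0147 0.4154 -0.1689 0.8175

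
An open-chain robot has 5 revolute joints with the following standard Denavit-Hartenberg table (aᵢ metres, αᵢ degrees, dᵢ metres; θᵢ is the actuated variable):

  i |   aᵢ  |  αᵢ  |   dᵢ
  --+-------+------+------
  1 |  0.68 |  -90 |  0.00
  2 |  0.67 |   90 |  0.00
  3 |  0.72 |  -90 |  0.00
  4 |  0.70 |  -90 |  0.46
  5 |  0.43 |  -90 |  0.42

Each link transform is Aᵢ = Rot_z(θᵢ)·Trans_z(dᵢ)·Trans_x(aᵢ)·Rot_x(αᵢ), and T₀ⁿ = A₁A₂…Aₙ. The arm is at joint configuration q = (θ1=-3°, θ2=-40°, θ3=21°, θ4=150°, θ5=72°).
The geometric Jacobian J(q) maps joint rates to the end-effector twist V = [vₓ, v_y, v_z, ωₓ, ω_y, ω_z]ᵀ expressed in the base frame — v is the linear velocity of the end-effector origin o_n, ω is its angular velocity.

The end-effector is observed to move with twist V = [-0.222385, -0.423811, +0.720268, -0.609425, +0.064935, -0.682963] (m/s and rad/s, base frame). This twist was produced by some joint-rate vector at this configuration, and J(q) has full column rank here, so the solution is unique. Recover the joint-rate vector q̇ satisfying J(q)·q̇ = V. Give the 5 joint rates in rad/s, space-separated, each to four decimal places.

-0.5120 -0.1980 -0.5300 0.4230 0.9150

o_n = [1.0591, -0.0836, 0.2517]
J₁: ẑ×o_n = [0.0836, 1.0591, -0.0000], ω = ẑ
J2: z=[0.0523, 0.9986, 0.0000] o=[0.6791, -0.0356, 0.0000] → [0.2514, -0.0132, -0.3820, 0.0523, 0.9986, 0.0000]
J3: z=[-0.6419, 0.0336, 0.7660] o=[1.1916, -0.0624, 0.4307] → [0.0102, -0.2164, 0.0180, -0.6419, 0.0336, 0.7660]
J4: z=[-0.2253, 0.9467, -0.2304] o=[1.7193, 0.1683, 0.8627] → [-0.6364, 0.0144, 0.6818, -0.2253, 0.9467, -0.2304]
J5: z=[-0.9224, -0.1311, 0.3634] o=[1.3960, 0.3977, 0.1249] → [0.1583, -0.0054, 0.3998, -0.9224, -0.1311, 0.3634]
q̇ = J⁺·V = [-0.5120, -0.1980, -0.5300, 0.4230, 0.9150]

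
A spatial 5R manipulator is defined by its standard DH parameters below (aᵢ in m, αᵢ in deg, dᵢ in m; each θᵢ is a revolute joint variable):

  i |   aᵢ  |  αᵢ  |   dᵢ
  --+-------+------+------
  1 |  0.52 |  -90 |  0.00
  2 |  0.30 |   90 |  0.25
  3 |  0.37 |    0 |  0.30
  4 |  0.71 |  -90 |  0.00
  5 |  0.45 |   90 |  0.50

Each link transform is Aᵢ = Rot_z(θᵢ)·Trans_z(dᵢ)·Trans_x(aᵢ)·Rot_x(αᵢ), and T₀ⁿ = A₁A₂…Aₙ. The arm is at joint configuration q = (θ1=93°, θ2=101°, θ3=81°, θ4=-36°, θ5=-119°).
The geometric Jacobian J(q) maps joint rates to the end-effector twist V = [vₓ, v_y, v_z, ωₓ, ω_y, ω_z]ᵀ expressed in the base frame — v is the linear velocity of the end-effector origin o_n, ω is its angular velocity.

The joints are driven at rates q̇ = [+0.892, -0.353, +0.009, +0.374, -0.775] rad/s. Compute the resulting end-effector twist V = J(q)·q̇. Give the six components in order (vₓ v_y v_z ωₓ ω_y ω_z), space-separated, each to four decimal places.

o_n = [-1.3743, 1.0632, -0.4780]
J₁: ẑ×o_n = [-1.0632, -1.3743, 0.0000], ω = ẑ
J2: z=[-0.9986, -0.0523, 0.0000] o=[-0.0272, 0.5193, 0.0000] → [0.0250, -0.4773, -0.6137, -0.9986, -0.0523, 0.0000]
J3: z=[-0.0514, 0.9803, -0.1908] o=[-0.2739, 0.4490, -0.2945] → [-0.0627, 0.2005, 1.0472, -0.0514, 0.9803, -0.1908]
J4: z=[-0.0514, 0.9803, -0.1908] o=[-0.6537, 0.7130, -0.4085] → [-0.0012, 0.1339, 0.6884, -0.0514, 0.9803, -0.1908]
J5: z=[-0.7132, 0.0977, 0.6941] o=[-1.1500, 0.5910, -0.9014] → [-0.2863, 0.1463, -0.3148, -0.7132, 0.0977, 0.6941]
V = J·q̇ = [-0.7363, -1.1188, 0.7275, 0.8856, 0.3182, 0.2810]

-0.7363 -1.1188 0.7275 0.8856 0.3182 0.2810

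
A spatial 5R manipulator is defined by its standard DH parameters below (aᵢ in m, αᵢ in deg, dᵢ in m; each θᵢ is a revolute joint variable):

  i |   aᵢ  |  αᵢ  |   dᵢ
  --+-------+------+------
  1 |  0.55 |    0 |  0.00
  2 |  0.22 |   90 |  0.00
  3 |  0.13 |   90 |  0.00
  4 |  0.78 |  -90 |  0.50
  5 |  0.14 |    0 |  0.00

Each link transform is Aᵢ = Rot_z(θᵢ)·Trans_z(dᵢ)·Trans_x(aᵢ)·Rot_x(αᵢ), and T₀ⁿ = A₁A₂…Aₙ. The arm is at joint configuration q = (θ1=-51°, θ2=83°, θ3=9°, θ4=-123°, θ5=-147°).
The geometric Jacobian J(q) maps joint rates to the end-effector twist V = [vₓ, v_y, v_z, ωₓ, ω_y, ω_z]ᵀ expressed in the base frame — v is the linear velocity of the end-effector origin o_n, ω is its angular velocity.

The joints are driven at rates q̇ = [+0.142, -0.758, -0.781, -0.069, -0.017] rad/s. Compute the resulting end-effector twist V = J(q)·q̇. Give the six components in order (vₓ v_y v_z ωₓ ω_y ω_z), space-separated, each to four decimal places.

-0.0411 -0.1048 0.1038 -0.4301 0.6413 -0.5501

o_n = [0.1213, 0.0873, -0.6053]
J₁: ẑ×o_n = [-0.0873, 0.1213, 0.0000], ω = ẑ
J2: z=[0.0000, 0.0000, 1.0000] o=[0.3461, -0.4274, 0.0000] → [-0.5148, -0.2248, 0.0000, 0.0000, 0.0000, 1.0000]
J3: z=[0.5299, -0.8480, 0.0000] o=[0.5327, -0.3108, 0.0000] → [0.5133, 0.3207, -0.1379, 0.5299, -0.8480, 0.0000]
J4: z=[0.1327, 0.0829, -0.9877] o=[0.6416, -0.2428, 0.0203] → [0.2742, 0.5969, 0.0869, 0.1327, 0.0829, -0.9877]
J5: z=[0.4139, 0.9008, 0.1312] o=[0.0054, 0.1311, -0.5400] → [-0.0531, 0.0422, -0.1225, 0.4139, 0.9008, 0.1312]
V = J·q̇ = [-0.0411, -0.1048, 0.1038, -0.4301, 0.6413, -0.5501]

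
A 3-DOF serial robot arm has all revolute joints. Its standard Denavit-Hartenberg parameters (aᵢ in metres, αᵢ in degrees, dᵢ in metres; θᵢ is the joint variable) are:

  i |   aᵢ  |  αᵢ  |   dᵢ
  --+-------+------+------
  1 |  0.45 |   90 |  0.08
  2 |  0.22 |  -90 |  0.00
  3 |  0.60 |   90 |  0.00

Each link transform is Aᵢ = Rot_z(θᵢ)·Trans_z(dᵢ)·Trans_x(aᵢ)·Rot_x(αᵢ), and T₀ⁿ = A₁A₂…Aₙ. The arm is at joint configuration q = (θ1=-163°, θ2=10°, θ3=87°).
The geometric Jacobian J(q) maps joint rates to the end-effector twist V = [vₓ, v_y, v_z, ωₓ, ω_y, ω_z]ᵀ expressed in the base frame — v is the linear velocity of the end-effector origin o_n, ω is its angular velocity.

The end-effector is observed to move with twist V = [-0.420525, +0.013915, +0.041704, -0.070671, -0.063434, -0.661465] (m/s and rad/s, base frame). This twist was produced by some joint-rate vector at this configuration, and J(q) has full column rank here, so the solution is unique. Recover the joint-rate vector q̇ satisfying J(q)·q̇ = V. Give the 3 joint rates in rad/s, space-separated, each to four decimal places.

-0.1730 -0.0400 -0.4960

o_n = [-0.4919, -0.7769, 0.1237]
J₁: ẑ×o_n = [0.7769, -0.4919, 0.0000], ω = ẑ
J2: z=[-0.2924, 0.9563, 0.0000] o=[-0.4303, -0.1316, 0.0800] → [0.0417, 0.0128, 0.2476, -0.2924, 0.9563, 0.0000]
J3: z=[0.1661, 0.0508, 0.9848] o=[-0.6375, -0.1949, 0.1182] → [0.5735, 0.1425, -0.1040, 0.1661, 0.0508, 0.9848]
q̇ = J⁺·V = [-0.1730, -0.0400, -0.4960]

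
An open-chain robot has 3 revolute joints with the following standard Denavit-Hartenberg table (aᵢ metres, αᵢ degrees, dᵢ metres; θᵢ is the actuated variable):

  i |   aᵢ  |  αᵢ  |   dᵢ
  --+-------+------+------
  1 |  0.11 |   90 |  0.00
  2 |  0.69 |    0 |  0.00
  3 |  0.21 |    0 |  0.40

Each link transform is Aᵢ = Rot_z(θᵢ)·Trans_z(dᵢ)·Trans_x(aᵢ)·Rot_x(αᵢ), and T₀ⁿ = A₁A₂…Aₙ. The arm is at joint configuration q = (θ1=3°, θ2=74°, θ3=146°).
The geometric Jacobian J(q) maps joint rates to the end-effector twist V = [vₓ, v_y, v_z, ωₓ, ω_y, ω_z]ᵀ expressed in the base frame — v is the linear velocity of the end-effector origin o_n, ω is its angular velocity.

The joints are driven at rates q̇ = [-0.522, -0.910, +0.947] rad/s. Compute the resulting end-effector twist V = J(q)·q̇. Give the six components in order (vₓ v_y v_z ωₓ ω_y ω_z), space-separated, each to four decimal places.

o_n = [0.1601, -0.3922, 0.5283]
J₁: ẑ×o_n = [0.3922, 0.1601, -0.0000], ω = ẑ
J2: z=[0.0523, -0.9986, 0.0000] o=[0.1098, 0.0058, 0.0000] → [-0.5276, -0.0276, 0.0293, 0.0523, -0.9986, 0.0000]
J3: z=[0.0523, -0.9986, 0.0000] o=[0.2998, 0.0157, 0.6633] → [0.1348, 0.0071, -0.1609, 0.0523, -0.9986, 0.0000]
V = J·q̇ = [0.4030, -0.0517, -0.1790, 0.0019, -0.0369, -0.5220]

0.4030 -0.0517 -0.1790 0.0019 -0.0369 -0.5220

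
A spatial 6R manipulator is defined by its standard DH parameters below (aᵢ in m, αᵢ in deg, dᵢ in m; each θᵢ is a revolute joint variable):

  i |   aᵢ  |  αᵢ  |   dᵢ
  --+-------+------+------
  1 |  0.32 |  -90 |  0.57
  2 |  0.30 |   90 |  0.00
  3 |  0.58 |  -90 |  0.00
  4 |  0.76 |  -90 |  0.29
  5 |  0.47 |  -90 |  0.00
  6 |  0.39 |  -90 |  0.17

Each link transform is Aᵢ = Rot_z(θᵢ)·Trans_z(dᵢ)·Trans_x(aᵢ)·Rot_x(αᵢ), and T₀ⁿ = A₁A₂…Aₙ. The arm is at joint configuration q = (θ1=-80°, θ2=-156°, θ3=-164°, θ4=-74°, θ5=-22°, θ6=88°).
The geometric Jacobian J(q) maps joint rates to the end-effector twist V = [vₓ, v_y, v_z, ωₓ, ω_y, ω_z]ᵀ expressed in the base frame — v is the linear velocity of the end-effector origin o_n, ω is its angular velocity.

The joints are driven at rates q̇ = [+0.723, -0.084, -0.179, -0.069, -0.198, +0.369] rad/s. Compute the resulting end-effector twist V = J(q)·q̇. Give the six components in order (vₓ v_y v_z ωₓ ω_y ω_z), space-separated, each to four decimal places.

0.0848 -0.4258 0.1122 0.3420 0.0944 0.7287

o_n = [-0.4626, 0.0056, -0.7054]
J₁: ẑ×o_n = [-0.0056, -0.4626, 0.0000], ω = ẑ
J2: z=[0.9848, 0.1736, 0.0000] o=[0.0556, -0.3151, 0.5700] → [-0.2215, 1.2561, 0.4058, 0.9848, 0.1736, 0.0000]
J3: z=[-0.0706, 0.4006, -0.9135] o=[0.0080, -0.0452, 0.6920] → [-0.5133, 0.3312, 0.1849, -0.0706, 0.4006, -0.9135]
J4: z=[-0.9904, 0.0811, 0.1121] o=[-0.0610, -0.5746, 0.4653] → [-0.1599, -1.2045, -0.5420, -0.9904, 0.0811, 0.1121]
J5: z=[-0.0949, -0.9877, -0.1240] o=[-0.4247, -0.4496, -0.2515] → [0.5048, -0.0384, -0.0806, -0.0949, -0.9877, -0.1240]
J6: z=[0.8806, -0.0252, -0.4733] o=[-0.6430, -0.3772, -0.6614] → [0.1823, -0.0466, 0.3416, 0.8806, -0.0252, -0.4733]
V = J·q̇ = [0.0848, -0.4258, 0.1122, 0.3420, 0.0944, 0.7287]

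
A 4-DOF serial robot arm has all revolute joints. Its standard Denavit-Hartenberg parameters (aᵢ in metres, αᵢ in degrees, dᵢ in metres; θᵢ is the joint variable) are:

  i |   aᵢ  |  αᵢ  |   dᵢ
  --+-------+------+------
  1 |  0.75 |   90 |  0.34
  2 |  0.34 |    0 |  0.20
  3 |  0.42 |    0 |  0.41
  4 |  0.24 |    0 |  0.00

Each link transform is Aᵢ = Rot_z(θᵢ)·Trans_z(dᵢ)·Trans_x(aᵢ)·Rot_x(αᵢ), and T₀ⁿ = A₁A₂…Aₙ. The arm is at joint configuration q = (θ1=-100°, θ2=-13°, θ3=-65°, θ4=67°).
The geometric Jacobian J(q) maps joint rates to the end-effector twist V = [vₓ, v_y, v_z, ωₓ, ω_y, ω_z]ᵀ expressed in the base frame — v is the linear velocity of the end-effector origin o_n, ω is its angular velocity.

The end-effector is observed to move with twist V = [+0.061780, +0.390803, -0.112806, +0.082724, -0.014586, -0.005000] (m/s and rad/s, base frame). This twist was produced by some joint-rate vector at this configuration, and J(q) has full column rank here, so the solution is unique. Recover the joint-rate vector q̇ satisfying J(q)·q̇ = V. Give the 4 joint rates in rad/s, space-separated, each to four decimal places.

o_n = [-0.8446, -1.2769, -0.1931]
J₁: ẑ×o_n = [1.2769, -0.8446, 0.0000], ω = ẑ
J2: z=[-0.9848, 0.1736, 0.0000] o=[-0.1302, -0.7386, 0.3400] → [-0.0926, -0.5250, 0.6542, -0.9848, 0.1736, 0.0000]
J3: z=[-0.9848, 0.1736, 0.0000] o=[-0.3847, -1.0301, 0.2635] → [-0.0793, -0.4497, 0.3229, -0.9848, 0.1736, 0.0000]
J4: z=[-0.9848, 0.1736, 0.0000] o=[-0.8037, -1.0449, -0.1473] → [-0.0080, -0.0451, 0.2356, -0.9848, 0.1736, 0.0000]
q̇ = J⁺·V = [-0.0050, -0.0330, -0.9070, 0.8560]

-0.0050 -0.0330 -0.9070 0.8560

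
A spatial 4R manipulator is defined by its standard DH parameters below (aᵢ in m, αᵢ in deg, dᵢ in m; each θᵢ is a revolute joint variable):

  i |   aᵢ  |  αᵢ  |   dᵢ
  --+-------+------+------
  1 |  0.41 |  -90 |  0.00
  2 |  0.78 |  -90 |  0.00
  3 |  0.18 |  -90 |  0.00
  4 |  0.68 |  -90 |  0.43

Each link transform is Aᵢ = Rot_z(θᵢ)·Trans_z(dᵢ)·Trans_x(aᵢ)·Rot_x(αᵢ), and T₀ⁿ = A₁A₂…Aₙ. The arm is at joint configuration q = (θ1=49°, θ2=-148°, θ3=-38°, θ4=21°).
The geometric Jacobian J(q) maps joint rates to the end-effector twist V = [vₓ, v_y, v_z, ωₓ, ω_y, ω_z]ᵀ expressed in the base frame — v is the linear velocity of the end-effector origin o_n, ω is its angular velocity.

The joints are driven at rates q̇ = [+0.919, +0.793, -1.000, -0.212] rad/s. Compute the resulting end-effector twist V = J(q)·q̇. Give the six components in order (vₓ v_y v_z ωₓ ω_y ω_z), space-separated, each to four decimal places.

o_n = [-0.8771, -0.7608, 0.6872]
J₁: ẑ×o_n = [0.7608, -0.8771, 0.0000], ω = ẑ
J2: z=[-0.7547, 0.6561, 0.0000] o=[0.2690, 0.3094, 0.0000] → [0.4509, 0.5187, 1.5597, -0.7547, 0.6561, 0.0000]
J3: z=[0.3477, 0.3999, 0.8480] o=[-0.1650, -0.1898, 0.4133] → [0.5938, -0.6991, 0.0863, 0.3477, 0.3999, 0.8480]
J4: z=[0.2522, -0.9110, 0.3263] o=[-0.3275, -0.2079, 0.4885] → [-0.0006, -0.2294, -0.6401, 0.2522, -0.9110, 0.3263]
V = J·q̇ = [0.4631, 0.3530, 1.2862, -0.9996, 0.3135, 0.0018]

0.4631 0.3530 1.2862 -0.9996 0.3135 0.0018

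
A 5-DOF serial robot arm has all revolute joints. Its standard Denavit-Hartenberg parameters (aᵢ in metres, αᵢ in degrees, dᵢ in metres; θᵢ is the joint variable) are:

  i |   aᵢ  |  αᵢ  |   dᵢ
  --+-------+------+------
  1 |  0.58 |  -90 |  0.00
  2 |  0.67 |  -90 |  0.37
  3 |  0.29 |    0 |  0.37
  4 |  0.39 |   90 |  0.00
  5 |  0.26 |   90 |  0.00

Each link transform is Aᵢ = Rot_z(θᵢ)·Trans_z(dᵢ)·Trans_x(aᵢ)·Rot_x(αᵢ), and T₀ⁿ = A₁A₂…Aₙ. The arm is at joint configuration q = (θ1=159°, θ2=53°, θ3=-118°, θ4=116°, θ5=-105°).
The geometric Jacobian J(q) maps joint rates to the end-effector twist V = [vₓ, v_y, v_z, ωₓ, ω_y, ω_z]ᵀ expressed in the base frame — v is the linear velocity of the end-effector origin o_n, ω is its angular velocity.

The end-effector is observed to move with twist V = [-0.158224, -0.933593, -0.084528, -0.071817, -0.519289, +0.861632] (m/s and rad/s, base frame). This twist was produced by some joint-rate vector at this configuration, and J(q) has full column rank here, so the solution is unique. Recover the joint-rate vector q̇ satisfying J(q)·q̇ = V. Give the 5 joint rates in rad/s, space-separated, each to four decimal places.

0.9180 -0.2520 0.3290 -0.2000 0.7630

o_n = [-1.1624, -0.2365, -0.7555]
J₁: ẑ×o_n = [0.2365, -1.1624, 0.0000], ω = ẑ
J2: z=[-0.3584, -0.9336, 0.0000] o=[-0.5415, 0.2079, 0.0000] → [0.7053, -0.2707, -0.4204, -0.3584, -0.9336, 0.0000]
J3: z=[0.7456, -0.2862, -0.6018] o=[-1.0505, 0.0069, -0.5351] → [-0.0834, 0.2316, -0.2135, 0.7456, -0.2862, -0.6018]
J4: z=[0.7456, -0.2862, -0.6018] o=[-0.7899, -0.3674, -0.6490] → [0.1092, 0.3035, -0.0090, 0.7456, -0.2862, -0.6018]
J5: z=[-0.3385, -0.9405, 0.0279] o=[-1.0138, -0.2960, -0.9603] → [-0.1943, 0.0652, -0.1599, -0.3385, -0.9405, 0.0279]
q̇ = J⁺·V = [0.9180, -0.2520, 0.3290, -0.2000, 0.7630]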